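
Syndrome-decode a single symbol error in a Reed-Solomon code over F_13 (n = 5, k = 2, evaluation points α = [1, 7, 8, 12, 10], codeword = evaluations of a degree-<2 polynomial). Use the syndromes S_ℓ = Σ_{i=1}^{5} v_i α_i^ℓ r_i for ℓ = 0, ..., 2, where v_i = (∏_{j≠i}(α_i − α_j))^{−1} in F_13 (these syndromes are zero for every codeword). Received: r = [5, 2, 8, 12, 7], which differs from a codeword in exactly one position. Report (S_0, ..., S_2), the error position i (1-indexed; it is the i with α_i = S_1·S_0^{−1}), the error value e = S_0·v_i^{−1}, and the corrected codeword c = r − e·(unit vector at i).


S = (10, 3, 10), error at position 4, error magnitude e = 6, c = [5, 2, 8, 6, 7].

Step 1: column multipliers v_i = (∏_{j≠i}(α_i − α_j))^{−1} mod 13.
  i = 1 (α = 1): (1−7)(1−8)(1−12)(1−10) = (−6)·(−7)·(−11)·(−9) = 4158 ≡ 11, so v_1 = 11^{−1} = 6 (mod 13).
  i = 2 (α = 7): (7−1)(7−8)(7−12)(7−10) = 6·(−1)·(−5)·(−3) = −90 ≡ 1, so v_2 = 1^{−1} = 1 (mod 13).
  i = 3 (α = 8): (8−1)(8−7)(8−12)(8−10) = 7·1·(−4)·(−2) = 56 ≡ 4, so v_3 = 4^{−1} = 10 (mod 13).
  i = 4 (α = 12): (12−1)(12−7)(12−8)(12−10) = 11·5·4·2 = 440 ≡ 11, so v_4 = 11^{−1} = 6 (mod 13).
  i = 5 (α = 10): (10−1)(10−7)(10−8)(10−12) = 9·3·2·(−2) = −108 ≡ 9, so v_5 = 9^{−1} = 3 (mod 13).
  v = [6, 1, 10, 6, 3].
Step 2: syndromes of r = [5, 2, 8, 12, 7] (all sums mod 13).
  S_0 = Σ v_i r_i = 6·5 + 1·2 + 10·8 + 6·12 + 3·7 = 205 ≡ 10.
  S_1 = Σ v_i α_i r_i = 6·1·5 + 1·7·2 + 10·8·8 + 6·12·12 + 3·10·7 = 1758 ≡ 3.
  α_i^2 mod 13 = [1, 10, 12, 1, 9].
  S_2 = Σ v_i α_i^2 r_i = 6·1·5 + 1·10·2 + 10·12·8 + 6·1·12 + 3·9·7 = 1271 ≡ 10.
  S = (10, 3, 10) ≠ 0, so r is not a codeword (an error is present).
Step 3: locate the error. For a single error e at position i, S_ℓ = v_i·e·α_i^ℓ, so α_err = S_1/S_0.
  S_0^{−1} = 10^{−1} = 4 (mod 13), so α_err = 3·4 = 12 ≡ 12 = α_4. Error position i = 4.
  Consistency check: S_2/S_1 = 10·9 = 90 ≡ 12 = α_err ✓ (single-error assumption holds).
Step 4: error magnitude e = S_0/v_4 = S_0·∏_{j≠4}(α_4 − α_j) = 10·11 = 110 ≡ 6 (mod 13).
Step 5: correct position 4: c_4 = r_4 − e = 12 − 6 ≡ 6 (mod 13). Hence c = [5, 2, 8, 6, 7].
  Check: interpolating c through the α_i gives m(x) = 12 + 6·x (degree < 2) with m(α_i) = c_i for every i, so c is indeed a codeword.


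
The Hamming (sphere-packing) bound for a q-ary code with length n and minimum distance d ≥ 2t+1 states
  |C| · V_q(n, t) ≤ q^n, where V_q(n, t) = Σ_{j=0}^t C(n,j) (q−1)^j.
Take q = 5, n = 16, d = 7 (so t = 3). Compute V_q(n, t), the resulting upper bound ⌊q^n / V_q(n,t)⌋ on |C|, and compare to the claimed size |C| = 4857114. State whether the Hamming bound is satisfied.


V_q(n, t) = 37825, q^n = 152587890625, Hamming bound = 4034048, |C| = 4857114 > bound (violated).

Step 1: Compute V_q(n, t) = Σ_{j=0}^3 C(n, j) (q−1)^j.
  j = 0: C(16,0)·(4)^0 = 1·1 = 1.
  j = 1: C(16,1)·(4)^1 = 16·4 = 64.
  j = 2: C(16,2)·(4)^2 = 120·16 = 1920.
  j = 3: C(16,3)·(4)^3 = 560·64 = 35840.
  V_q(n, t) = 1 + 64 + 1920 + 35840 = 37825.
Step 2: q^n = 5^16 = 152587890625.
Step 3: Hamming bound ⌊q^n / V_q(n,t)⌋ = ⌊152587890625/37825⌋ = 4034048.
Step 4: Compare |C| = 4857114 to 4034048: violated.
The claimed |C| lies above the Hamming bound, so no 5-ary code of length 16 with d ≥ 7 can have 4857114 codewords.


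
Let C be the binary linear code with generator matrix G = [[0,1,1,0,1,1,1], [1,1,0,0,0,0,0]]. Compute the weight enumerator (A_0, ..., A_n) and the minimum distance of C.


Weight distribution: A_0 = 1, A_2 = 1, A_5 = 2. Minimum distance d = 2.

Enumerate all 2^2 = 4 messages m ∈ F_2^2.
For each, compute codeword c = mG in F_2^7, then tally its weight.
  m = 00 → c = 0000000, weight = 0.
  m = 10 → c = 0110111, weight = 5.
  m = 01 → c = 1100000, weight = 2.
  m = 11 → c = 1010111, weight = 5.
Tally weights:
  weight 0: 1 codewords.
  weight 2: 1 codewords.
  weight 5: 2 codewords.
Minimum distance d = smallest w > 0 with A_w > 0 = 2.
Sanity: Σ A_w = 4 = 2^2 = 4 ✓.


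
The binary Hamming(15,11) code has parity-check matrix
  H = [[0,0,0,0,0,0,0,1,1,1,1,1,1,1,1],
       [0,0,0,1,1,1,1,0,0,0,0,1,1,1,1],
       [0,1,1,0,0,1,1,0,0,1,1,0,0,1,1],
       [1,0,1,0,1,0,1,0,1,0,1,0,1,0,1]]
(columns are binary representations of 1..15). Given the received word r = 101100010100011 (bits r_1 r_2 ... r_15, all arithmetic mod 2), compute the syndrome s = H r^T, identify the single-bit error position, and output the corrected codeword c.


s = (0, 1, 0, 1)^T, error position = 5, corrected codeword c = 101110010100011

Compute s = H r^T mod 2 one row at a time:
  s_1 = 1 + 0 + 1 + 0 + 0 + 0 + 1 + 1 = 4 ≡ 0 (mod 2).
  s_2 = 1 + 0 + 0 + 0 + 0 + 0 + 1 + 1 = 3 ≡ 1 (mod 2).
  s_3 = 0 + 1 + 0 + 0 + 1 + 0 + 1 + 1 = 4 ≡ 0 (mod 2).
  s_4 = 1 + 1 + 0 + 0 + 0 + 0 + 0 + 1 = 3 ≡ 1 (mod 2).
s = (0, 1, 0, 1)^T — this equals column 5 of H (binary 0101), so error is at position 5.
Correct: flip bit 5 of r = 101100010100011 to get c = 101110010100011.


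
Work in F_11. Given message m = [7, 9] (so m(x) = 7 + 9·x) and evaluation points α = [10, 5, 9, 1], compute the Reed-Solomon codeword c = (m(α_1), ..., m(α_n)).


c = [9, 8, 0, 5]

Message polynomial: m(x) = 7 + 9·x (mod 11).
For each evaluation point α_i, compute m(α_i) mod 11:
  α_1 = 10: Horner steps 9 → 9, so m(10) = 9.
  α_2 = 5: Horner steps 9 → 8, so m(5) = 8.
  α_3 = 9: Horner steps 9 → 0, so m(9) = 0.
  α_4 = 1: Horner steps 9 → 5, so m(1) = 5.
Codeword c = [9, 8, 0, 5] ∈ F_11^4.


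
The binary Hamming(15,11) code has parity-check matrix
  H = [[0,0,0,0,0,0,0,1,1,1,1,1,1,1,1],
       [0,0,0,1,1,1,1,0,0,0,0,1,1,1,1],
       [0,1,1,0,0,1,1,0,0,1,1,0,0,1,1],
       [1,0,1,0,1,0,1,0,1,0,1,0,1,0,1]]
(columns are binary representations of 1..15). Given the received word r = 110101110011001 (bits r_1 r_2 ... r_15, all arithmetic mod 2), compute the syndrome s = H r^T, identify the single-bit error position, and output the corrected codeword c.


s = (0, 1, 1, 0)^T, error position = 6, corrected codeword c = 110100110011001

Compute s = H r^T mod 2 one row at a time:
  s_1 = 1 + 0 + 0 + 1 + 1 + 0 + 0 + 1 = 4 ≡ 0 (mod 2).
  s_2 = 1 + 0 + 1 + 1 + 1 + 0 + 0 + 1 = 5 ≡ 1 (mod 2).
  s_3 = 1 + 0 + 1 + 1 + 0 + 1 + 0 + 1 = 5 ≡ 1 (mod 2).
  s_4 = 1 + 0 + 0 + 1 + 0 + 1 + 0 + 1 = 4 ≡ 0 (mod 2).
s = (0, 1, 1, 0)^T — this equals column 6 of H (binary 0110), so error is at position 6.
Correct: flip bit 6 of r = 110101110011001 to get c = 110100110011001.


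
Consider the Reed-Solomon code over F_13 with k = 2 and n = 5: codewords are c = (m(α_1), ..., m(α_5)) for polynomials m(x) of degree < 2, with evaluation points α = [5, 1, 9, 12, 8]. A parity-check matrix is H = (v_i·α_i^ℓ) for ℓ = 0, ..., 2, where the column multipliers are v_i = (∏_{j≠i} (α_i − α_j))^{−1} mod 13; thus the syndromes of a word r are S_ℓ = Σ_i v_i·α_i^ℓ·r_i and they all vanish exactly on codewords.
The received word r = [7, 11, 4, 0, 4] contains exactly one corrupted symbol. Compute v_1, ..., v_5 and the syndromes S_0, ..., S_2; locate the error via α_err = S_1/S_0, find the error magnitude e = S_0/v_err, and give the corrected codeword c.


S = (5, 6, 2), error at position 3, error magnitude e = 1, c = [7, 11, 3, 0, 4].

Step 1: column multipliers v_i = (∏_{j≠i}(α_i − α_j))^{−1} mod 13.
  i = 1 (α = 5): (5−1)(5−9)(5−12)(5−8) = 4·(−4)·(−7)·(−3) = −336 ≡ 2, so v_1 = 2^{−1} = 7 (mod 13).
  i = 2 (α = 1): (1−5)(1−9)(1−12)(1−8) = (−4)·(−8)·(−11)·(−7) = 2464 ≡ 7, so v_2 = 7^{−1} = 2 (mod 13).
  i = 3 (α = 9): (9−5)(9−1)(9−12)(9−8) = 4·8·(−3)·1 = −96 ≡ 8, so v_3 = 8^{−1} = 5 (mod 13).
  i = 4 (α = 12): (12−5)(12−1)(12−9)(12−8) = 7·11·3·4 = 924 ≡ 1, so v_4 = 1^{−1} = 1 (mod 13).
  i = 5 (α = 8): (8−5)(8−1)(8−9)(8−12) = 3·7·(−1)·(−4) = 84 ≡ 6, so v_5 = 6^{−1} = 11 (mod 13).
  v = [7, 2, 5, 1, 11].
Step 2: syndromes of r = [7, 11, 4, 0, 4] (all sums mod 13).
  S_0 = Σ v_i r_i = 7·7 + 2·11 + 5·4 + 1·0 + 11·4 = 135 ≡ 5.
  S_1 = Σ v_i α_i r_i = 7·5·7 + 2·1·11 + 5·9·4 + 1·12·0 + 11·8·4 = 799 ≡ 6.
  α_i^2 mod 13 = [12, 1, 3, 1, 12].
  S_2 = Σ v_i α_i^2 r_i = 7·12·7 + 2·1·11 + 5·3·4 + 1·1·0 + 11·12·4 = 1198 ≡ 2.
  S = (5, 6, 2) ≠ 0, so r is not a codeword (an error is present).
Step 3: locate the error. For a single error e at position i, S_ℓ = v_i·e·α_i^ℓ, so α_err = S_1/S_0.
  S_0^{−1} = 5^{−1} = 8 (mod 13), so α_err = 6·8 = 48 ≡ 9 = α_3. Error position i = 3.
  Consistency check: S_2/S_1 = 2·11 = 22 ≡ 9 = α_err ✓ (single-error assumption holds).
Step 4: error magnitude e = S_0/v_3 = S_0·∏_{j≠3}(α_3 − α_j) = 5·8 = 40 ≡ 1 (mod 13).
Step 5: correct position 3: c_3 = r_3 − e = 4 − 1 ≡ 3 (mod 13). Hence c = [7, 11, 3, 0, 4].
  Check: interpolating c through the α_i gives m(x) = 12 + 12·x (degree < 2) with m(α_i) = c_i for every i, so c is indeed a codeword.


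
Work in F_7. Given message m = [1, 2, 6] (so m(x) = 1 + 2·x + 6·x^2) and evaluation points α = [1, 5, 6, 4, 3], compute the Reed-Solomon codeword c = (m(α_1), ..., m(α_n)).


c = [2, 0, 5, 0, 5]

Message polynomial: m(x) = 1 + 2·x + 6·x^2 (mod 7).
For each evaluation point α_i, compute m(α_i) mod 7:
  α_1 = 1: Horner steps 6 → 1 → 2, so m(1) = 2.
  α_2 = 5: Horner steps 6 → 4 → 0, so m(5) = 0.
  α_3 = 6: Horner steps 6 → 3 → 5, so m(6) = 5.
  α_4 = 4: Horner steps 6 → 5 → 0, so m(4) = 0.
  α_5 = 3: Horner steps 6 → 6 → 5, so m(3) = 5.
Codeword c = [2, 0, 5, 0, 5] ∈ F_7^5.


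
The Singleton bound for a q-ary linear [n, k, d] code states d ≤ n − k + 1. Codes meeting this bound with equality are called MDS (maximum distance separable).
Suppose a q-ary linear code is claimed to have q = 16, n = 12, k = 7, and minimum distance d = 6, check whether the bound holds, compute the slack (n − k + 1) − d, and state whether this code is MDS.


Singleton RHS = n − k + 1 = 6, slack = 0, bound satisfied, MDS.

Singleton bound: d ≤ n − k + 1.
Here n = 12, k = 7, so n − k + 1 = 6.
Given d = 6, check d ≤ 6: YES.
Slack = (n − k + 1) − d = 0.
The code is MDS (slack = 0).
Description: the claimed parameters are [12, 7, 6]_16; such a code would be MDS (meets Singleton bound).


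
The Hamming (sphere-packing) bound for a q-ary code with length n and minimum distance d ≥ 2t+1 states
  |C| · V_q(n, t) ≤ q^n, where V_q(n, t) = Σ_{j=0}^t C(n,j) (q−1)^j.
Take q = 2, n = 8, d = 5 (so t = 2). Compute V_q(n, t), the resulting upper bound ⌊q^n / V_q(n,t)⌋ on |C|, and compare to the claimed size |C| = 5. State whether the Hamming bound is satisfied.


V_q(n, t) = 37, q^n = 256, Hamming bound = 6, |C| = 5 ≤ bound (satisfied).

Step 1: Compute V_q(n, t) = Σ_{j=0}^2 C(n, j) (q−1)^j.
  j = 0: C(8,0)·(1)^0 = 1·1 = 1.
  j = 1: C(8,1)·(1)^1 = 8·1 = 8.
  j = 2: C(8,2)·(1)^2 = 28·1 = 28.
  V_q(n, t) = 1 + 8 + 28 = 37.
Step 2: q^n = 2^8 = 256.
Step 3: Hamming bound ⌊q^n / V_q(n,t)⌋ = ⌊256/37⌋ = 6.
Step 4: Compare |C| = 5 to 6: satisfied.
The claimed |C| lies below the Hamming bound.


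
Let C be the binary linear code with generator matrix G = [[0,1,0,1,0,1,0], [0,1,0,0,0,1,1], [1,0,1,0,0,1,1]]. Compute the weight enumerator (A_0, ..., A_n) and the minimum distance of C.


Weight distribution: A_0 = 1, A_2 = 1, A_3 = 3, A_4 = 2, A_5 = 1. Minimum distance d = 2.

Enumerate all 2^3 = 8 messages m ∈ F_2^3.
For each, compute codeword c = mG in F_2^7, then tally its weight.
  m = 000 → c = 0000000, weight = 0.
  m = 100 → c = 0101010, weight = 3.
  m = 010 → c = 0100011, weight = 3.
  m = 110 → c = 0001001, weight = 2.
  m = 001 → c = 1010011, weight = 4.
  m = 101 → c = 1111001, weight = 5.
  m = 011 → c = 1110000, weight = 3.
  m = 111 → c = 1011010, weight = 4.
Tally weights:
  weight 0: 1 codewords.
  weight 2: 1 codewords.
  weight 3: 3 codewords.
  weight 4: 2 codewords.
  weight 5: 1 codewords.
Minimum distance d = smallest w > 0 with A_w > 0 = 2.
Sanity: Σ A_w = 8 = 2^3 = 8 ✓.


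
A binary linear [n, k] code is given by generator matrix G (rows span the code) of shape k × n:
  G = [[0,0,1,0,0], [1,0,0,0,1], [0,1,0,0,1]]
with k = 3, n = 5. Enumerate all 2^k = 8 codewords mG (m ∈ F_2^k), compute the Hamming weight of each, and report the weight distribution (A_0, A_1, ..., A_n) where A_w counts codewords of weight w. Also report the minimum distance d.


Weight distribution: A_0 = 1, A_1 = 1, A_2 = 3, A_3 = 3. Minimum distance d = 1.

Enumerate all 2^3 = 8 messages m ∈ F_2^3.
For each, compute codeword c = mG in F_2^5, then tally its weight.
  m = 000 → c = 00000, weight = 0.
  m = 100 → c = 00100, weight = 1.
  m = 010 → c = 10001, weight = 2.
  m = 110 → c = 10101, weight = 3.
  m = 001 → c = 01001, weight = 2.
  m = 101 → c = 01101, weight = 3.
  m = 011 → c = 11000, weight = 2.
  m = 111 → c = 11100, weight = 3.
Tally weights:
  weight 0: 1 codewords.
  weight 1: 1 codewords.
  weight 2: 3 codewords.
  weight 3: 3 codewords.
Minimum distance d = smallest w > 0 with A_w > 0 = 1.
Sanity: Σ A_w = 8 = 2^3 = 8 ✓.


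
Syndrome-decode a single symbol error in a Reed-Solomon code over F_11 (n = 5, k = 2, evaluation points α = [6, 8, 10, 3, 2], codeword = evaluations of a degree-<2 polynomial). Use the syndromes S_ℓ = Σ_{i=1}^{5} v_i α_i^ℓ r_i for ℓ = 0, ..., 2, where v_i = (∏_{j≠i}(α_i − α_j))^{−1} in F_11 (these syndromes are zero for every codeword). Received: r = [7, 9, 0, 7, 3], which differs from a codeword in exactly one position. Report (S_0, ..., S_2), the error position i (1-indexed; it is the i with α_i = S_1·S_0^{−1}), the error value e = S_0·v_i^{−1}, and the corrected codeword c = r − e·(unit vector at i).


S = (5, 4, 1), error at position 4, error magnitude e = 3, c = [7, 9, 0, 4, 3].

Step 1: column multipliers v_i = (∏_{j≠i}(α_i − α_j))^{−1} mod 11.
  i = 1 (α = 6): (6−8)(6−10)(6−3)(6−2) = (−2)·(−4)·3·4 = 96 ≡ 8, so v_1 = 8^{−1} = 7 (mod 11).
  i = 2 (α = 8): (8−6)(8−10)(8−3)(8−2) = 2·(−2)·5·6 = −120 ≡ 1, so v_2 = 1^{−1} = 1 (mod 11).
  i = 3 (α = 10): (10−6)(10−8)(10−3)(10−2) = 4·2·7·8 = 448 ≡ 8, so v_3 = 8^{−1} = 7 (mod 11).
  i = 4 (α = 3): (3−6)(3−8)(3−10)(3−2) = (−3)·(−5)·(−7)·1 = −105 ≡ 5, so v_4 = 5^{−1} = 9 (mod 11).
  i = 5 (α = 2): (2−6)(2−8)(2−10)(2−3) = (−4)·(−6)·(−8)·(−1) = 192 ≡ 5, so v_5 = 5^{−1} = 9 (mod 11).
  v = [7, 1, 7, 9, 9].
Step 2: syndromes of r = [7, 9, 0, 7, 3] (all sums mod 11).
  S_0 = Σ v_i r_i = 7·7 + 1·9 + 7·0 + 9·7 + 9·3 = 148 ≡ 5.
  S_1 = Σ v_i α_i r_i = 7·6·7 + 1·8·9 + 7·10·0 + 9·3·7 + 9·2·3 = 609 ≡ 4.
  α_i^2 mod 11 = [3, 9, 1, 9, 4].
  S_2 = Σ v_i α_i^2 r_i = 7·3·7 + 1·9·9 + 7·1·0 + 9·9·7 + 9·4·3 = 903 ≡ 1.
  S = (5, 4, 1) ≠ 0, so r is not a codeword (an error is present).
Step 3: locate the error. For a single error e at position i, S_ℓ = v_i·e·α_i^ℓ, so α_err = S_1/S_0.
  S_0^{−1} = 5^{−1} = 9 (mod 11), so α_err = 4·9 = 36 ≡ 3 = α_4. Error position i = 4.
  Consistency check: S_2/S_1 = 1·3 = 3 ≡ 3 = α_err ✓ (single-error assumption holds).
Step 4: error magnitude e = S_0/v_4 = S_0·∏_{j≠4}(α_4 − α_j) = 5·5 = 25 ≡ 3 (mod 11).
Step 5: correct position 4: c_4 = r_4 − e = 7 − 3 ≡ 4 (mod 11). Hence c = [7, 9, 0, 4, 3].
  Check: interpolating c through the α_i gives m(x) = 1 + 1·x (degree < 2) with m(α_i) = c_i for every i, so c is indeed a codeword.


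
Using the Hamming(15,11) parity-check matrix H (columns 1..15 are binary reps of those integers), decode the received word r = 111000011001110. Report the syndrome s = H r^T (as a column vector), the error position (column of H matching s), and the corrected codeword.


s = (1, 1, 1, 0)^T, error position = 14, corrected codeword c = 111000011001100

Compute s = H r^T mod 2 one row at a time:
  s_1 = 1 + 1 + 0 + 0 + 1 + 1 + 1 + 0 = 5 ≡ 1 (mod 2).
  s_2 = 0 + 0 + 0 + 0 + 1 + 1 + 1 + 0 = 3 ≡ 1 (mod 2).
  s_3 = 1 + 1 + 0 + 0 + 0 + 0 + 1 + 0 = 3 ≡ 1 (mod 2).
  s_4 = 1 + 1 + 0 + 0 + 1 + 0 + 1 + 0 = 4 ≡ 0 (mod 2).
s = (1, 1, 1, 0)^T — this equals column 14 of H (binary 1110), so error is at position 14.
Correct: flip bit 14 of r = 111000011001110 to get c = 111000011001100.


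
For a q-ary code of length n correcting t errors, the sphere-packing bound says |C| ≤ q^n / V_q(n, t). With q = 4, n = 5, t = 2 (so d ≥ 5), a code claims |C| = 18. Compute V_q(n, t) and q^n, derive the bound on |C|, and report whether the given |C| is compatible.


V_q(n, t) = 106, q^n = 1024, Hamming bound = 9, |C| = 18 > bound (violated).

Step 1: Compute V_q(n, t) = Σ_{j=0}^2 C(n, j) (q−1)^j.
  j = 0: C(5,0)·(3)^0 = 1·1 = 1.
  j = 1: C(5,1)·(3)^1 = 5·3 = 15.
  j = 2: C(5,2)·(3)^2 = 10·9 = 90.
  V_q(n, t) = 1 + 15 + 90 = 106.
Step 2: q^n = 4^5 = 1024.
Step 3: Hamming bound ⌊q^n / V_q(n,t)⌋ = ⌊1024/106⌋ = 9.
Step 4: Compare |C| = 18 to 9: violated.
The claimed |C| lies above the Hamming bound, so no 4-ary code of length 5 with d ≥ 5 can have 18 codewords.


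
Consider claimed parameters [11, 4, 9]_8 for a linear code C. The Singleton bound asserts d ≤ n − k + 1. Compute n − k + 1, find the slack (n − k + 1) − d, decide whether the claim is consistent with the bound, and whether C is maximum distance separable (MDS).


Singleton RHS = n − k + 1 = 8, slack = -1, bound violated (no such code; not MDS).

Singleton bound: d ≤ n − k + 1.
Here n = 11, k = 4, so n − k + 1 = 8.
Given d = 9, check d ≤ 8: NO.
Slack = (n − k + 1) − d = -1.
The slack is negative: d = 9 exceeds n − k + 1 = 8 by 1, so the Singleton bound is violated and no linear [11, 4, 9]_8 code can exist. In particular it is not MDS (MDS requires d = n − k + 1 exactly).
Description: the claimed parameters are [11, 4, 9]_8; such a code would be impossible (violates the Singleton bound).


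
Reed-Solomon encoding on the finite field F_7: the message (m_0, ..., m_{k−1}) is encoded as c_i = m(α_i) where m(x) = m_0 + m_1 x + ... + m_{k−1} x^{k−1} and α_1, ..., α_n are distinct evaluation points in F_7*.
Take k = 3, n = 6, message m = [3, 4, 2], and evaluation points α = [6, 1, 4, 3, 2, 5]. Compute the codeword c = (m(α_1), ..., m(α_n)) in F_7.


c = [1, 2, 2, 5, 5, 3]

Message polynomial: m(x) = 3 + 4·x + 2·x^2 (mod 7).
For each evaluation point α_i, compute m(α_i) mod 7:
  α_1 = 6: Horner steps 2 → 2 → 1, so m(6) = 1.
  α_2 = 1: Horner steps 2 → 6 → 2, so m(1) = 2.
  α_3 = 4: Horner steps 2 → 5 → 2, so m(4) = 2.
  α_4 = 3: Horner steps 2 → 3 → 5, so m(3) = 5.
  α_5 = 2: Horner steps 2 → 1 → 5, so m(2) = 5.
  α_6 = 5: Horner steps 2 → 0 → 3, so m(5) = 3.
Codeword c = [1, 2, 2, 5, 5, 3] ∈ F_7^6.


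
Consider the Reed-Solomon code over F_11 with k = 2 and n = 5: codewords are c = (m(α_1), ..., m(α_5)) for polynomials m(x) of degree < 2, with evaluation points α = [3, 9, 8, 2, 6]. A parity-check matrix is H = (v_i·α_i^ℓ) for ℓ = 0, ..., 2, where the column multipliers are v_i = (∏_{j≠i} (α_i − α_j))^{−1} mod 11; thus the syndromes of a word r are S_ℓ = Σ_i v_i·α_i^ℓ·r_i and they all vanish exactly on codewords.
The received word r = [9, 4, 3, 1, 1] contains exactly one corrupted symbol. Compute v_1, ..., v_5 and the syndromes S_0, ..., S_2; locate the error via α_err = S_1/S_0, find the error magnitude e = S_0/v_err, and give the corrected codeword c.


S = (5, 10, 9), error at position 4, error magnitude e = 4, c = [9, 4, 3, 8, 1].

Step 1: column multipliers v_i = (∏_{j≠i}(α_i − α_j))^{−1} mod 11.
  i = 1 (α = 3): (3−9)(3−8)(3−2)(3−6) = (−6)·(−5)·1·(−3) = −90 ≡ 9, so v_1 = 9^{−1} = 5 (mod 11).
  i = 2 (α = 9): (9−3)(9−8)(9−2)(9−6) = 6·1·7·3 = 126 ≡ 5, so v_2 = 5^{−1} = 9 (mod 11).
  i = 3 (α = 8): (8−3)(8−9)(8−2)(8−6) = 5·(−1)·6·2 = −60 ≡ 6, so v_3 = 6^{−1} = 2 (mod 11).
  i = 4 (α = 2): (2−3)(2−9)(2−8)(2−6) = (−1)·(−7)·(−6)·(−4) = 168 ≡ 3, so v_4 = 3^{−1} = 4 (mod 11).
  i = 5 (α = 6): (6−3)(6−9)(6−8)(6−2) = 3·(−3)·(−2)·4 = 72 ≡ 6, so v_5 = 6^{−1} = 2 (mod 11).
  v = [5, 9, 2, 4, 2].
Step 2: syndromes of r = [9, 4, 3, 1, 1] (all sums mod 11).
  S_0 = Σ v_i r_i = 5·9 + 9·4 + 2·3 + 4·1 + 2·1 = 93 ≡ 5.
  S_1 = Σ v_i α_i r_i = 5·3·9 + 9·9·4 + 2·8·3 + 4·2·1 + 2·6·1 = 527 ≡ 10.
  α_i^2 mod 11 = [9, 4, 9, 4, 3].
  S_2 = Σ v_i α_i^2 r_i = 5·9·9 + 9·4·4 + 2·9·3 + 4·4·1 + 2·3·1 = 625 ≡ 9.
  S = (5, 10, 9) ≠ 0, so r is not a codeword (an error is present).
Step 3: locate the error. For a single error e at position i, S_ℓ = v_i·e·α_i^ℓ, so α_err = S_1/S_0.
  S_0^{−1} = 5^{−1} = 9 (mod 11), so α_err = 10·9 = 90 ≡ 2 = α_4. Error position i = 4.
  Consistency check: S_2/S_1 = 9·10 = 90 ≡ 2 = α_err ✓ (single-error assumption holds).
Step 4: error magnitude e = S_0/v_4 = S_0·∏_{j≠4}(α_4 − α_j) = 5·3 = 15 ≡ 4 (mod 11).
Step 5: correct position 4: c_4 = r_4 − e = 1 − 4 ≡ 8 (mod 11). Hence c = [9, 4, 3, 8, 1].
  Check: interpolating c through the α_i gives m(x) = 6 + 1·x (degree < 2) with m(α_i) = c_i for every i, so c is indeed a codeword.


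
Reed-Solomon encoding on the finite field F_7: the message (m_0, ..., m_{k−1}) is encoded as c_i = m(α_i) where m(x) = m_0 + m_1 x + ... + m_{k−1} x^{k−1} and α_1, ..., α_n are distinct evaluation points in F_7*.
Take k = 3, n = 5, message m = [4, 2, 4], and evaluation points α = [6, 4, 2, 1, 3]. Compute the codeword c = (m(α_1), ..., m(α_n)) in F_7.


c = [6, 6, 3, 3, 4]

Message polynomial: m(x) = 4 + 2·x + 4·x^2 (mod 7).
For each evaluation point α_i, compute m(α_i) mod 7:
  α_1 = 6: Horner steps 4 → 5 → 6, so m(6) = 6.
  α_2 = 4: Horner steps 4 → 4 → 6, so m(4) = 6.
  α_3 = 2: Horner steps 4 → 3 → 3, so m(2) = 3.
  α_4 = 1: Horner steps 4 → 6 → 3, so m(1) = 3.
  α_5 = 3: Horner steps 4 → 0 → 4, so m(3) = 4.
Codeword c = [6, 6, 3, 3, 4] ∈ F_7^5.


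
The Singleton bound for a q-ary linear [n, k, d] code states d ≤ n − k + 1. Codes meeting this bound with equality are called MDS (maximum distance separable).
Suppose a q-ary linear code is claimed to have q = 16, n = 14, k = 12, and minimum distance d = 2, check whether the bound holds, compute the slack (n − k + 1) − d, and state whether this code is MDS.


Singleton RHS = n − k + 1 = 3, slack = 1, bound satisfied, not MDS.

Singleton bound: d ≤ n − k + 1.
Here n = 14, k = 12, so n − k + 1 = 3.
Given d = 2, check d ≤ 3: YES.
Slack = (n − k + 1) − d = 1.
The code is NOT MDS (slack = 1 > 0).
Description: the claimed parameters are [14, 12, 2]_16; such a code would be non-MDS.


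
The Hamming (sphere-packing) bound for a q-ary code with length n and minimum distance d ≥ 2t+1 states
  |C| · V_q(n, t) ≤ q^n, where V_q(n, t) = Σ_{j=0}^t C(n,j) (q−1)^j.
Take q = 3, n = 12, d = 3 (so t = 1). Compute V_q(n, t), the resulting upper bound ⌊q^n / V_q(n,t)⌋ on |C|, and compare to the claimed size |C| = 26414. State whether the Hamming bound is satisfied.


V_q(n, t) = 25, q^n = 531441, Hamming bound = 21257, |C| = 26414 > bound (violated).

Step 1: Compute V_q(n, t) = Σ_{j=0}^1 C(n, j) (q−1)^j.
  j = 0: C(12,0)·(2)^0 = 1·1 = 1.
  j = 1: C(12,1)·(2)^1 = 12·2 = 24.
  V_q(n, t) = 1 + 24 = 25.
Step 2: q^n = 3^12 = 531441.
Step 3: Hamming bound ⌊q^n / V_q(n,t)⌋ = ⌊531441/25⌋ = 21257.
Step 4: Compare |C| = 26414 to 21257: violated.
The claimed |C| lies above the Hamming bound, so no 3-ary code of length 12 with d ≥ 3 can have 26414 codewords.


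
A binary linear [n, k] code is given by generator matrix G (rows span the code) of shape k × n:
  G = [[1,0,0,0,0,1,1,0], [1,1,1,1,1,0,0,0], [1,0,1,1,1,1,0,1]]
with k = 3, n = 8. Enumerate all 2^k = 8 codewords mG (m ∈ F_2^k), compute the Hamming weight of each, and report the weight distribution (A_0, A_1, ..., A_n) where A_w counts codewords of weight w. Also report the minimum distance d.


Weight distribution: A_0 = 1, A_3 = 2, A_4 = 1, A_5 = 2, A_6 = 2. Minimum distance d = 3.

Enumerate all 2^3 = 8 messages m ∈ F_2^3.
For each, compute codeword c = mG in F_2^8, then tally its weight.
  m = 000 → c = 00000000, weight = 0.
  m = 100 → c = 10000110, weight = 3.
  m = 010 → c = 11111000, weight = 5.
  m = 110 → c = 01111110, weight = 6.
  m = 001 → c = 10111101, weight = 6.
  m = 101 → c = 00111011, weight = 5.
  m = 011 → c = 01000101, weight = 3.
  m = 111 → c = 11000011, weight = 4.
Tally weights:
  weight 0: 1 codewords.
  weight 3: 2 codewords.
  weight 4: 1 codewords.
  weight 5: 2 codewords.
  weight 6: 2 codewords.
Minimum distance d = smallest w > 0 with A_w > 0 = 3.
Sanity: Σ A_w = 8 = 2^3 = 8 ✓.


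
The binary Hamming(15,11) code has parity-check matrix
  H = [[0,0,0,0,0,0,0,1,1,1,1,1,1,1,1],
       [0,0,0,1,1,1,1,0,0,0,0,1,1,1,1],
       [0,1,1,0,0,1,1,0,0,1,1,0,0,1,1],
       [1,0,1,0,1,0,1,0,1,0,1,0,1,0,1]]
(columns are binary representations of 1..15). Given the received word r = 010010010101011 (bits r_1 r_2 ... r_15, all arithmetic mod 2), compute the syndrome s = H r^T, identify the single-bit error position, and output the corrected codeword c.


s = (1, 0, 0, 0)^T, error position = 8, corrected codeword c = 010010000101011

Compute s = H r^T mod 2 one row at a time:
  s_1 = 1 + 0 + 1 + 0 + 1 + 0 + 1 + 1 = 5 ≡ 1 (mod 2).
  s_2 = 0 + 1 + 0 + 0 + 1 + 0 + 1 + 1 = 4 ≡ 0 (mod 2).
  s_3 = 1 + 0 + 0 + 0 + 1 + 0 + 1 + 1 = 4 ≡ 0 (mod 2).
  s_4 = 0 + 0 + 1 + 0 + 0 + 0 + 0 + 1 = 2 ≡ 0 (mod 2).
s = (1, 0, 0, 0)^T — this equals column 8 of H (binary 1000), so error is at position 8.
Correct: flip bit 8 of r = 010010010101011 to get c = 010010000101011.


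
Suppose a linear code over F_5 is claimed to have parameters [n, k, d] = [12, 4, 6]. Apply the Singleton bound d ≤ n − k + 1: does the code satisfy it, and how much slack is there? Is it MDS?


Singleton RHS = n − k + 1 = 9, slack = 3, bound satisfied, not MDS.

Singleton bound: d ≤ n − k + 1.
Here n = 12, k = 4, so n − k + 1 = 9.
Given d = 6, check d ≤ 9: YES.
Slack = (n − k + 1) − d = 3.
The code is NOT MDS (slack = 3 > 0).
Description: the claimed parameters are [12, 4, 6]_5; such a code would be non-MDS.


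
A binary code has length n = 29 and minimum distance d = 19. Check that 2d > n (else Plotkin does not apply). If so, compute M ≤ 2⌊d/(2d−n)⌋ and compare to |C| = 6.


Plotkin bound M ≤ 4; given |C| = 6 > bound (violated).

Check applicability: 2d = 38, n = 29.
2d − n = 9 > 0, so Plotkin applies.
Compute d/(2d−n) = 19/9 ≈ 2.1111.
⌊d/(2d−n)⌋ = 2.
Plotkin bound: M ≤ 2·2 = 4.
Given |C| = 6, check: VIOLATED.
This |C| is above the Plotkin bound, so no binary code with n = 29, d = 19 and 6 codewords exists.


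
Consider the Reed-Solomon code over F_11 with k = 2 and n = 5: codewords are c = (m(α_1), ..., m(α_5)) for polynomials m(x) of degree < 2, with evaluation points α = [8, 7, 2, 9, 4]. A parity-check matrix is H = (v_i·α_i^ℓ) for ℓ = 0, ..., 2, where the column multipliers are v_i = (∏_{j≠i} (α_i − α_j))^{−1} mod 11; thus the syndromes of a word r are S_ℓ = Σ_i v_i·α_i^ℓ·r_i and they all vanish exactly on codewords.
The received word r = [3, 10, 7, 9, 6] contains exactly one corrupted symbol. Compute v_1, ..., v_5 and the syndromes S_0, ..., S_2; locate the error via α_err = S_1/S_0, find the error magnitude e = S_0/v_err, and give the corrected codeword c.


S = (6, 4, 10), error at position 1, error magnitude e = 10, c = [4, 10, 7, 9, 6].

Step 1: column multipliers v_i = (∏_{j≠i}(α_i − α_j))^{−1} mod 11.
  i = 1 (α = 8): (8−7)(8−2)(8−9)(8−4) = 1·6·(−1)·4 = −24 ≡ 9, so v_1 = 9^{−1} = 5 (mod 11).
  i = 2 (α = 7): (7−8)(7−2)(7−9)(7−4) = (−1)·5·(−2)·3 = 30 ≡ 8, so v_2 = 8^{−1} = 7 (mod 11).
  i = 3 (α = 2): (2−8)(2−7)(2−9)(2−4) = (−6)·(−5)·(−7)·(−2) = 420 ≡ 2, so v_3 = 2^{−1} = 6 (mod 11).
  i = 4 (α = 9): (9−8)(9−7)(9−2)(9−4) = 1·2·7·5 = 70 ≡ 4, so v_4 = 4^{−1} = 3 (mod 11).
  i = 5 (α = 4): (4−8)(4−7)(4−2)(4−9) = (−4)·(−3)·2·(−5) = −120 ≡ 1, so v_5 = 1^{−1} = 1 (mod 11).
  v = [5, 7, 6, 3, 1].
Step 2: syndromes of r = [3, 10, 7, 9, 6] (all sums mod 11).
  S_0 = Σ v_i r_i = 5·3 + 7·10 + 6·7 + 3·9 + 1·6 = 160 ≡ 6.
  S_1 = Σ v_i α_i r_i = 5·8·3 + 7·7·10 + 6·2·7 + 3·9·9 + 1·4·6 = 961 ≡ 4.
  α_i^2 mod 11 = [9, 5, 4, 4, 5].
  S_2 = Σ v_i α_i^2 r_i = 5·9·3 + 7·5·10 + 6·4·7 + 3·4·9 + 1·5·6 = 791 ≡ 10.
  S = (6, 4, 10) ≠ 0, so r is not a codeword (an error is present).
Step 3: locate the error. For a single error e at position i, S_ℓ = v_i·e·α_i^ℓ, so α_err = S_1/S_0.
  S_0^{−1} = 6^{−1} = 2 (mod 11), so α_err = 4·2 = 8 ≡ 8 = α_1. Error position i = 1.
  Consistency check: S_2/S_1 = 10·3 = 30 ≡ 8 = α_err ✓ (single-error assumption holds).
Step 4: error magnitude e = S_0/v_1 = S_0·∏_{j≠1}(α_1 − α_j) = 6·9 = 54 ≡ 10 (mod 11).
Step 5: correct position 1: c_1 = r_1 − e = 3 − 10 ≡ 4 (mod 11). Hence c = [4, 10, 7, 9, 6].
  Check: interpolating c through the α_i gives m(x) = 8 + 5·x (degree < 2) with m(α_i) = c_i for every i, so c is indeed a codeword.


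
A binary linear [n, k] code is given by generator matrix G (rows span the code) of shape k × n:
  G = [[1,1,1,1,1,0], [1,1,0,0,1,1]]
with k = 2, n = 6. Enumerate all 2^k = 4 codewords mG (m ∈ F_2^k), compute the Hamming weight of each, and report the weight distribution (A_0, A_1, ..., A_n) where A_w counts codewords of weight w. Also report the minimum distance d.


Weight distribution: A_0 = 1, A_3 = 1, A_4 = 1, A_5 = 1. Minimum distance d = 3.

Enumerate all 2^2 = 4 messages m ∈ F_2^2.
For each, compute codeword c = mG in F_2^6, then tally its weight.
  m = 00 → c = 000000, weight = 0.
  m = 10 → c = 111110, weight = 5.
  m = 01 → c = 110011, weight = 4.
  m = 11 → c = 001101, weight = 3.
Tally weights:
  weight 0: 1 codewords.
  weight 3: 1 codewords.
  weight 4: 1 codewords.
  weight 5: 1 codewords.
Minimum distance d = smallest w > 0 with A_w > 0 = 3.
Sanity: Σ A_w = 4 = 2^2 = 4 ✓.


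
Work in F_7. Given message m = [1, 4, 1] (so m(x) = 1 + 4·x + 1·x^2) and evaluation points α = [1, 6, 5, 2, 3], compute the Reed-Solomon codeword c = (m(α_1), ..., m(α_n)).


c = [6, 5, 4, 6, 1]

Message polynomial: m(x) = 1 + 4·x + 1·x^2 (mod 7).
For each evaluation point α_i, compute m(α_i) mod 7:
  α_1 = 1: Horner steps 1 → 5 → 6, so m(1) = 6.
  α_2 = 6: Horner steps 1 → 3 → 5, so m(6) = 5.
  α_3 = 5: Horner steps 1 → 2 → 4, so m(5) = 4.
  α_4 = 2: Horner steps 1 → 6 → 6, so m(2) = 6.
  α_5 = 3: Horner steps 1 → 0 → 1, so m(3) = 1.
Codeword c = [6, 5, 4, 6, 1] ∈ F_7^5.


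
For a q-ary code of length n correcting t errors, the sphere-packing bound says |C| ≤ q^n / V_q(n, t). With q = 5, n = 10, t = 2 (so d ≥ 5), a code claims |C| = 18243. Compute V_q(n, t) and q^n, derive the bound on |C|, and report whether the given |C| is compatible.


V_q(n, t) = 761, q^n = 9765625, Hamming bound = 12832, |C| = 18243 > bound (violated).

Step 1: Compute V_q(n, t) = Σ_{j=0}^2 C(n, j) (q−1)^j.
  j = 0: C(10,0)·(4)^0 = 1·1 = 1.
  j = 1: C(10,1)·(4)^1 = 10·4 = 40.
  j = 2: C(10,2)·(4)^2 = 45·16 = 720.
  V_q(n, t) = 1 + 40 + 720 = 761.
Step 2: q^n = 5^10 = 9765625.
Step 3: Hamming bound ⌊q^n / V_q(n,t)⌋ = ⌊9765625/761⌋ = 12832.
Step 4: Compare |C| = 18243 to 12832: violated.
The claimed |C| lies above the Hamming bound, so no 5-ary code of length 10 with d ≥ 5 can have 18243 codewords.


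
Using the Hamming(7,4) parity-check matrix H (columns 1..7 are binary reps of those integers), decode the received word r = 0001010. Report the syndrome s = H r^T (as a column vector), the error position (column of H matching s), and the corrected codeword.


s = (0, 1, 0)^T, error position = 2, corrected codeword c = 0101010

Compute s = H r^T mod 2 one row at a time:
  s_1 = 1 + 0 + 1 + 0 = 2 ≡ 0 (mod 2).
  s_2 = 0 + 0 + 1 + 0 = 1 ≡ 1 (mod 2).
  s_3 = 0 + 0 + 0 + 0 = 0 ≡ 0 (mod 2).
s = (0, 1, 0)^T — this equals column 2 of H (binary 010), so error is at position 2.
Correct: flip bit 2 of r = 0001010 to get c = 0101010.


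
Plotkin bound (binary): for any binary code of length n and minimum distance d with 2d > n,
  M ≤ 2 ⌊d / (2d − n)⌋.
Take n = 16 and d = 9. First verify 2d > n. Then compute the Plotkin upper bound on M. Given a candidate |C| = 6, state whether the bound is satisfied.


Plotkin bound M ≤ 8; given |C| = 6 ≤ bound (satisfied).

Check applicability: 2d = 18, n = 16.
2d − n = 2 > 0, so Plotkin applies.
Compute d/(2d−n) = 9/2 ≈ 4.5000.
⌊d/(2d−n)⌋ = 4.
Plotkin bound: M ≤ 2·4 = 8.
Given |C| = 6, check: satisfied.
This |C| is below the Plotkin bound.


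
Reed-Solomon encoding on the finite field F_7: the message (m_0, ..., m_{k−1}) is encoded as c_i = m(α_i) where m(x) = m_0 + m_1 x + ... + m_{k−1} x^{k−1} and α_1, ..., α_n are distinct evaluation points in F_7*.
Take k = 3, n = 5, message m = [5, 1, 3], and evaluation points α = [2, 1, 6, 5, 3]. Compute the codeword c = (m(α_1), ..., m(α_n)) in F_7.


c = [5, 2, 0, 1, 0]

Message polynomial: m(x) = 5 + 1·x + 3·x^2 (mod 7).
For each evaluation point α_i, compute m(α_i) mod 7:
  α_1 = 2: Horner steps 3 → 0 → 5, so m(2) = 5.
  α_2 = 1: Horner steps 3 → 4 → 2, so m(1) = 2.
  α_3 = 6: Horner steps 3 → 5 → 0, so m(6) = 0.
  α_4 = 5: Horner steps 3 → 2 → 1, so m(5) = 1.
  α_5 = 3: Horner steps 3 → 3 → 0, so m(3) = 0.
Codeword c = [5, 2, 0, 1, 0] ∈ F_7^5.


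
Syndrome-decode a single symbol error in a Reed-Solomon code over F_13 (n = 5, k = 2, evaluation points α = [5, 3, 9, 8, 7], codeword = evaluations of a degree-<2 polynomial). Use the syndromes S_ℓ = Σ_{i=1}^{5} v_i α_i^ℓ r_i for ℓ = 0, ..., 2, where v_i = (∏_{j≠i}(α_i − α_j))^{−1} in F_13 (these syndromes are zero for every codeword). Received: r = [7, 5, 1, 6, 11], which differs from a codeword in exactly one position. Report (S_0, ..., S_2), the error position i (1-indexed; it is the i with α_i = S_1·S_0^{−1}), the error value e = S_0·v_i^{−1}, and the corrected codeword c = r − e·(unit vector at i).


S = (3, 2, 10), error at position 1, error magnitude e = 12, c = [8, 5, 1, 6, 11].

Step 1: column multipliers v_i = (∏_{j≠i}(α_i − α_j))^{−1} mod 13.
  i = 1 (α = 5): (5−3)(5−9)(5−8)(5−7) = 2·(−4)·(−3)·(−2) = −48 ≡ 4, so v_1 = 4^{−1} = 10 (mod 13).
  i = 2 (α = 3): (3−5)(3−9)(3−8)(3−7) = (−2)·(−6)·(−5)·(−4) = 240 ≡ 6, so v_2 = 6^{−1} = 11 (mod 13).
  i = 3 (α = 9): (9−5)(9−3)(9−8)(9−7) = 4·6·1·2 = 48 ≡ 9, so v_3 = 9^{−1} = 3 (mod 13).
  i = 4 (α = 8): (8−5)(8−3)(8−9)(8−7) = 3·5·(−1)·1 = −15 ≡ 11, so v_4 = 11^{−1} = 6 (mod 13).
  i = 5 (α = 7): (7−5)(7−3)(7−9)(7−8) = 2·4·(−2)·(−1) = 16 ≡ 3, so v_5 = 3^{−1} = 9 (mod 13).
  v = [10, 11, 3, 6, 9].
Step 2: syndromes of r = [7, 5, 1, 6, 11] (all sums mod 13).
  S_0 = Σ v_i r_i = 10·7 + 11·5 + 3·1 + 6·6 + 9·11 = 263 ≡ 3.
  S_1 = Σ v_i α_i r_i = 10·5·7 + 11·3·5 + 3·9·1 + 6·8·6 + 9·7·11 = 1523 ≡ 2.
  α_i^2 mod 13 = [12, 9, 3, 12, 10].
  S_2 = Σ v_i α_i^2 r_i = 10·12·7 + 11·9·5 + 3·3·1 + 6·12·6 + 9·10·11 = 2766 ≡ 10.
  S = (3, 2, 10) ≠ 0, so r is not a codeword (an error is present).
Step 3: locate the error. For a single error e at position i, S_ℓ = v_i·e·α_i^ℓ, so α_err = S_1/S_0.
  S_0^{−1} = 3^{−1} = 9 (mod 13), so α_err = 2·9 = 18 ≡ 5 = α_1. Error position i = 1.
  Consistency check: S_2/S_1 = 10·7 = 70 ≡ 5 = α_err ✓ (single-error assumption holds).
Step 4: error magnitude e = S_0/v_1 = S_0·∏_{j≠1}(α_1 − α_j) = 3·4 = 12 ≡ 12 (mod 13).
Step 5: correct position 1: c_1 = r_1 − e = 7 − 12 ≡ 8 (mod 13). Hence c = [8, 5, 1, 6, 11].
  Check: interpolating c through the α_i gives m(x) = 7 + 8·x (degree < 2) with m(α_i) = c_i for every i, so c is indeed a codeword.


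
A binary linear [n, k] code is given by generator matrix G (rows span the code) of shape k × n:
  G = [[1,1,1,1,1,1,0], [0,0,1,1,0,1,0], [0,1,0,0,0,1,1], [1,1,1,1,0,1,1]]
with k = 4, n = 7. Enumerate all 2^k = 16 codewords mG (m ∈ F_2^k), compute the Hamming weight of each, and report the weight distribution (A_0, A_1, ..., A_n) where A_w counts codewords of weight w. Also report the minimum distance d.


Weight distribution: A_0 = 1, A_2 = 2, A_3 = 6, A_4 = 3, A_5 = 2, A_6 = 2. Minimum distance d = 2.

Enumerate all 2^4 = 16 messages m ∈ F_2^4.
For each, compute codeword c = mG in F_2^7, then tally its weight.
  m = 0000 → c = 0000000, weight = 0.
  m = 1000 → c = 1111110, weight = 6.
  m = 0100 → c = 0011010, weight = 3.
  m = 1100 → c = 1100100, weight = 3.
  m = 0010 → c = 0100011, weight = 3.
  m = 1010 → c = 1011101, weight = 5.
  m = 0110 → c = 0111001, weight = 4.
  m = 1110 → c = 1000111, weight = 4.
  m = 0001 → c = 1111011, weight = 6.
  m = 1001 → c = 0000101, weight = 2.
  m = 0101 → c = 1100001, weight = 3.
  m = 1101 → c = 0011111, weight = 5.
  m = 0011 → c = 1011000, weight = 3.
  m = 1011 → c = 0100110, weight = 3.
  m = 0111 → c = 1000010, weight = 2.
  m = 1111 → c = 0111100, weight = 4.
Tally weights:
  weight 0: 1 codewords.
  weight 2: 2 codewords.
  weight 3: 6 codewords.
  weight 4: 3 codewords.
  weight 5: 2 codewords.
  weight 6: 2 codewords.
Minimum distance d = smallest w > 0 with A_w > 0 = 2.
Sanity: Σ A_w = 16 = 2^4 = 16 ✓.


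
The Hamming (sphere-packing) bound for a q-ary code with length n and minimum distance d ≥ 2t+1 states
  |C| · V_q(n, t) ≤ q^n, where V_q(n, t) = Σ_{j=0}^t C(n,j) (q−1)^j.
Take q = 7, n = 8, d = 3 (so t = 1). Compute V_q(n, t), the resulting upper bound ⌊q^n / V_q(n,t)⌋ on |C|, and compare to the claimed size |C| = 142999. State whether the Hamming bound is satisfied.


V_q(n, t) = 49, q^n = 5764801, Hamming bound = 117649, |C| = 142999 > bound (violated).

Step 1: Compute V_q(n, t) = Σ_{j=0}^1 C(n, j) (q−1)^j.
  j = 0: C(8,0)·(6)^0 = 1·1 = 1.
  j = 1: C(8,1)·(6)^1 = 8·6 = 48.
  V_q(n, t) = 1 + 48 = 49.
Step 2: q^n = 7^8 = 5764801.
Step 3: Hamming bound ⌊q^n / V_q(n,t)⌋ = ⌊5764801/49⌋ = 117649.
Step 4: Compare |C| = 142999 to 117649: violated.
The claimed |C| lies above the Hamming bound, so no 7-ary code of length 8 with d ≥ 3 can have 142999 codewords.


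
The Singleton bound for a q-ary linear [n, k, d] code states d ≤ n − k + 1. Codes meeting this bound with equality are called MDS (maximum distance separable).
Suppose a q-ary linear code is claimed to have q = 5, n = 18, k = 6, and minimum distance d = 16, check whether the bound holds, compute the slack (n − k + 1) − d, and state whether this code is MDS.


Singleton RHS = n − k + 1 = 13, slack = -3, bound violated (no such code; not MDS).

Singleton bound: d ≤ n − k + 1.
Here n = 18, k = 6, so n − k + 1 = 13.
Given d = 16, check d ≤ 13: NO.
Slack = (n − k + 1) − d = -3.
The slack is negative: d = 16 exceeds n − k + 1 = 13 by 3, so the Singleton bound is violated and no linear [18, 6, 16]_5 code can exist. In particular it is not MDS (MDS requires d = n − k + 1 exactly).
Description: the claimed parameters are [18, 6, 16]_5; such a code would be impossible (violates the Singleton bound).


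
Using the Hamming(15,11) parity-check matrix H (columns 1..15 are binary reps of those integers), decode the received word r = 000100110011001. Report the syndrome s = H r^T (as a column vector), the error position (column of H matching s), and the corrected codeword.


s = (0, 0, 1, 1)^T, error position = 3, corrected codeword c = 001100110011001

Compute s = H r^T mod 2 one row at a time:
  s_1 = 1 + 0 + 0 + 1 + 1 + 0 + 0 + 1 = 4 ≡ 0 (mod 2).
  s_2 = 1 + 0 + 0 + 1 + 1 + 0 + 0 + 1 = 4 ≡ 0 (mod 2).
  s_3 = 0 + 0 + 0 + 1 + 0 + 1 + 0 + 1 = 3 ≡ 1 (mod 2).
  s_4 = 0 + 0 + 0 + 1 + 0 + 1 + 0 + 1 = 3 ≡ 1 (mod 2).
s = (0, 0, 1, 1)^T — this equals column 3 of H (binary 0011), so error is at position 3.
Correct: flip bit 3 of r = 000100110011001 to get c = 001100110011001.
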